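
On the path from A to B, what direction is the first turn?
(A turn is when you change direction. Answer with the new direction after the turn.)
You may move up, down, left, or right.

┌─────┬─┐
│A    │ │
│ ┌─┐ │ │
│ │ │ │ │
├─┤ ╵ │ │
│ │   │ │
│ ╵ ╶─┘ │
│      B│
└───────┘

Directions: right, right, down, down, left, down, right, right
First turn direction: down

Solution:

┌─────┬─┐
│A → ↓│ │
│ ┌─┐ │ │
│ │ │↓│ │
├─┤ ╵ │ │
│ │↓ ↲│ │
│ ╵ ╶─┘ │
│  ↳ → B│
└───────┘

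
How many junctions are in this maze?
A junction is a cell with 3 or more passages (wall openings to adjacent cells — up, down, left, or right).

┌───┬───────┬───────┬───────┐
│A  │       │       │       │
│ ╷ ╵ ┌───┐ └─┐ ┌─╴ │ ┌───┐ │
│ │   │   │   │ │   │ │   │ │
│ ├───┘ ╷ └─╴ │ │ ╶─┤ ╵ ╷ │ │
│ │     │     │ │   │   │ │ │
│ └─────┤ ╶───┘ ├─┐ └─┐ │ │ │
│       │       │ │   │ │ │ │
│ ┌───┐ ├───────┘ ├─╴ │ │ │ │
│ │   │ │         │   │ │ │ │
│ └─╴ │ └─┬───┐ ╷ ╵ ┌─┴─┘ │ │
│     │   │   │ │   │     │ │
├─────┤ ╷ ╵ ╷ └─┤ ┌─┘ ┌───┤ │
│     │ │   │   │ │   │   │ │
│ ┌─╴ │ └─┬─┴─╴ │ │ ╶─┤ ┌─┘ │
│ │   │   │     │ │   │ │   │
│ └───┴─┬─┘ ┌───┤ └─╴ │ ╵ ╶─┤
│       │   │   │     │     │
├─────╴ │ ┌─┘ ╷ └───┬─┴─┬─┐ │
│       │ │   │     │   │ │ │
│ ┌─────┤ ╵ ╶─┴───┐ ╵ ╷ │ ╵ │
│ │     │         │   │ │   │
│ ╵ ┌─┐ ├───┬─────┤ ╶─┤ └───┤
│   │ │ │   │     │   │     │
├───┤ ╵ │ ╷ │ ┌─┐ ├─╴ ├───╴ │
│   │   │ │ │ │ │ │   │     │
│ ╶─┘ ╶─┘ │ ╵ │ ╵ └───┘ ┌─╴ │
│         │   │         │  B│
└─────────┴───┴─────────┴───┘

Checking each cell for number of passages:

Junctions found (3+ passages):
  (0, 7): 3 passages
  (2, 4): 3 passages
  (2, 11): 3 passages
  (3, 0): 3 passages
  (4, 7): 3 passages
  (4, 8): 3 passages
  (5, 3): 3 passages
  (5, 8): 3 passages
  (8, 12): 3 passages
  (10, 5): 3 passages
  (10, 9): 3 passages
  (12, 2): 3 passages
  (12, 13): 3 passages
  (13, 2): 3 passages
  (13, 8): 3 passages
Total junctions: 15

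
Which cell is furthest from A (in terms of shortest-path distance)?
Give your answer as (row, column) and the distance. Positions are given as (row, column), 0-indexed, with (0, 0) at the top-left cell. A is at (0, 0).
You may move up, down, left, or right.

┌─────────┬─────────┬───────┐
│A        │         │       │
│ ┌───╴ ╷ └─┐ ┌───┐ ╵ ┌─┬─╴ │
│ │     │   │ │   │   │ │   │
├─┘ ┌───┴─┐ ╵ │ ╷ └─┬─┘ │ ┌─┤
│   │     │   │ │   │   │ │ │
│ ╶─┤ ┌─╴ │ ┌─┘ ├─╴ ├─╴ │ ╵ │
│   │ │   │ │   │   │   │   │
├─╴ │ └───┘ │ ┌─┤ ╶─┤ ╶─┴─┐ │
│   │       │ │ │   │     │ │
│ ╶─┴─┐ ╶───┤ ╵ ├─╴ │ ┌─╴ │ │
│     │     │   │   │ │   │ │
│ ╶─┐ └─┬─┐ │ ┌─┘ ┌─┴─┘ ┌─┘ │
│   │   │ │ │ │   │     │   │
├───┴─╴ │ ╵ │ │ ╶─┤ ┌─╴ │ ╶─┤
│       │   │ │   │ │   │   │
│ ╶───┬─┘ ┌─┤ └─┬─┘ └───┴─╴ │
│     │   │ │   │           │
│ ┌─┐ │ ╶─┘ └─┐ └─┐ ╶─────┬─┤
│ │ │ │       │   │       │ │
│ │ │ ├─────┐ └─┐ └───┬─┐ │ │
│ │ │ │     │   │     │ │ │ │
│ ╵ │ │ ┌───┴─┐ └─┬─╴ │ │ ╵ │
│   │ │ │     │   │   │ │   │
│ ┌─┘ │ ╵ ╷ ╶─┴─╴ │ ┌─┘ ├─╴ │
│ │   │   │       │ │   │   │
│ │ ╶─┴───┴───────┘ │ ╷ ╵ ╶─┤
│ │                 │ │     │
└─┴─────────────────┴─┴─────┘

Computing BFS distances from A to all cells:
Furthest cell: (7, 8)
Distance: 69 steps

Path from A to the furthest cell:

┌─────────┬─────────┬───────┐
│A → → ↓  │         │       │
│ ┌───╴ ╷ └─┐ ┌───┐ ╵ ┌─┬─╴ │
│ │↓ ← ↲│   │ │↱ ↓│   │ │   │
├─┘ ┌───┴─┐ ╵ │ ╷ └─┬─┘ │ ┌─┤
│↓ ↲│     │   │↑│↳ ↓│   │ │ │
│ ╶─┤ ┌─╴ │ ┌─┘ ├─╴ ├─╴ │ ╵ │
│↳ ↓│ │   │ │↱ ↑│↓ ↲│   │   │
├─╴ │ └───┘ │ ┌─┤ ╶─┤ ╶─┴─┐ │
│↓ ↲│       │↑│ │↳ ↓│     │ │
│ ╶─┴─┐ ╶───┤ ╵ ├─╴ │ ┌─╴ │ │
│↳ → ↓│     │↑  │↓ ↲│ │   │ │
│ ╶─┐ └─┬─┐ │ ┌─┘ ┌─┴─┘ ┌─┘ │
│   │↳ ↓│ │ │↑│↓ ↲│     │   │
├───┴─╴ │ ╵ │ │ ╶─┤ ┌─╴ │ ╶─┤
│↓ ← ← ↲│   │↑│↳ B│ │   │   │
│ ╶───┬─┘ ┌─┤ └─┬─┘ └───┴─╴ │
│↳ → ↓│   │ │↑ ↰│           │
│ ┌─┐ │ ╶─┘ └─┐ └─┐ ╶─────┬─┤
│ │ │↓│       │↑ ↰│       │ │
│ │ │ ├─────┐ └─┐ └───┬─┐ │ │
│ │ │↓│     │   │↑ ← ↰│ │ │ │
│ ╵ │ │ ┌───┴─┐ └─┬─╴ │ │ ╵ │
│   │↓│ │     │   │↱ ↑│ │   │
│ ┌─┘ │ ╵ ╷ ╶─┴─╴ │ ┌─┘ ├─╴ │
│ │↓ ↲│   │       │↑│   │   │
│ │ ╶─┴───┴───────┘ │ ╷ ╵ ╶─┤
│ │↳ → → → → → → → ↑│ │     │
└─┴─────────────────┴─┴─────┘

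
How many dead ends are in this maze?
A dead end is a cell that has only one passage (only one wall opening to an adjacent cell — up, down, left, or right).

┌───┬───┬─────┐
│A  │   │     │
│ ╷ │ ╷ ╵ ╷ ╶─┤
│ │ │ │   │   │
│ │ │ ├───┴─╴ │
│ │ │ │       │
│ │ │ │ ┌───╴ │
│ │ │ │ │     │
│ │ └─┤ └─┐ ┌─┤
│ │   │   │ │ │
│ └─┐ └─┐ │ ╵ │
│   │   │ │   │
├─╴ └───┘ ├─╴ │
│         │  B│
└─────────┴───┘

Checking each cell for number of passages:

Dead ends found at positions:
  (0, 6)
  (3, 2)
  (3, 4)
  (4, 6)
  (5, 3)
  (6, 0)
  (6, 5)
Total dead ends: 7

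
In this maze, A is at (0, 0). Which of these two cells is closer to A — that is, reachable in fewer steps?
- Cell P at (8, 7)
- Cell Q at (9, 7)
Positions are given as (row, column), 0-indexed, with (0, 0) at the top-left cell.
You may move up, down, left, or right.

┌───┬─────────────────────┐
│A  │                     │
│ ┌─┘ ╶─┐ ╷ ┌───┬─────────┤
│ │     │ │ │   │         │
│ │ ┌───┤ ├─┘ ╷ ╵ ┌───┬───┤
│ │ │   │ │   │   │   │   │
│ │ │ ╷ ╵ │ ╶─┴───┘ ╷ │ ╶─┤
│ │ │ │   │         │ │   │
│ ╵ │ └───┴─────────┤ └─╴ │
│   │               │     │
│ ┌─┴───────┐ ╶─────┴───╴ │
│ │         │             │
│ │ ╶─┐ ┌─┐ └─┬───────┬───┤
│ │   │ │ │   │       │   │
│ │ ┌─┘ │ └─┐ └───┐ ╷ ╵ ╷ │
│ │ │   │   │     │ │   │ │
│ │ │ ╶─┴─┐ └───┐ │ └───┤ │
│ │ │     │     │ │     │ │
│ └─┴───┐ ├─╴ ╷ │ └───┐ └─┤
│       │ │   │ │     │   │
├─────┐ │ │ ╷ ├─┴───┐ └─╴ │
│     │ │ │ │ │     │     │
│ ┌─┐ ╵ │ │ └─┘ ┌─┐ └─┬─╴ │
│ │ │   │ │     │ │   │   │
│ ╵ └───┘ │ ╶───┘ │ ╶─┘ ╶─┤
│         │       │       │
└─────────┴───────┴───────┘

Shortest path A → P at (8, 7): 65 steps
Shortest path A → Q at (9, 7): 66 steps

P is closer (65 steps vs 66 steps).

Path to P:

┌───┬─────────────────────┐
│A  │                     │
│ ┌─┘ ╶─┐ ╷ ┌───┬─────────┤
│↓│     │ │ │   │         │
│ │ ┌───┤ ├─┘ ╷ ╵ ┌───┬───┤
│↓│ │   │ │   │   │   │   │
│ │ │ ╷ ╵ │ ╶─┴───┘ ╷ │ ╶─┤
│↓│ │ │   │         │ │   │
│ ╵ │ └───┴─────────┤ └─╴ │
│↓  │               │     │
│ ┌─┴───────┐ ╶─────┴───╴ │
│↓│    ↱ → ↓│             │
│ │ ╶─┐ ┌─┐ └─┬───────┬───┤
│↓│   │↑│ │↳ ↓│       │   │
│ │ ┌─┘ │ └─┐ └───┐ ╷ ╵ ╷ │
│↓│ │↱ ↑│   │↳ → ↓│ │   │ │
│ │ │ ╶─┴─┐ └───┐ │ └───┤ │
│↓│ │↑ ← ↰│  ↱ P│↓│     │ │
│ └─┴───┐ ├─╴ ╷ │ └───┐ └─┤
│↳ → → ↓│↑│↱ ↑│ │↳ → ↓│   │
├─────┐ │ │ ╷ ├─┴───┐ └─╴ │
│↓ ← ↰│↓│↑│↑│ │↓ ← ↰│↳ → ↓│
│ ┌─┐ ╵ │ │ └─┘ ┌─┐ └─┬─╴ │
│↓│ │↑ ↲│↑│↑ ← ↲│ │↑  │↓ ↲│
│ ╵ └───┘ │ ╶───┘ │ ╶─┘ ╶─┤
│↳ → → → ↑│       │↑ ← ↲  │
└─────────┴───────┴───────┘

Path to Q:

┌───┬─────────────────────┐
│A  │                     │
│ ┌─┘ ╶─┐ ╷ ┌───┬─────────┤
│↓│     │ │ │   │         │
│ │ ┌───┤ ├─┘ ╷ ╵ ┌───┬───┤
│↓│ │   │ │   │   │   │   │
│ │ │ ╷ ╵ │ ╶─┴───┘ ╷ │ ╶─┤
│↓│ │ │   │         │ │   │
│ ╵ │ └───┴─────────┤ └─╴ │
│↓  │               │     │
│ ┌─┴───────┐ ╶─────┴───╴ │
│↓│    ↱ → ↓│             │
│ │ ╶─┐ ┌─┐ └─┬───────┬───┤
│↓│   │↑│ │↳ ↓│       │   │
│ │ ┌─┘ │ └─┐ └───┐ ╷ ╵ ╷ │
│↓│ │↱ ↑│   │↳ → ↓│ │   │ │
│ │ │ ╶─┴─┐ └───┐ │ └───┤ │
│↓│ │↑ ← ↰│  ↱ ↓│↓│     │ │
│ └─┴───┐ ├─╴ ╷ │ └───┐ └─┤
│↳ → → ↓│↑│↱ ↑│Q│↳ → ↓│   │
├─────┐ │ │ ╷ ├─┴───┐ └─╴ │
│↓ ← ↰│↓│↑│↑│ │↓ ← ↰│↳ → ↓│
│ ┌─┐ ╵ │ │ └─┘ ┌─┐ └─┬─╴ │
│↓│ │↑ ↲│↑│↑ ← ↲│ │↑  │↓ ↲│
│ ╵ └───┘ │ ╶───┘ │ ╶─┘ ╶─┤
│↳ → → → ↑│       │↑ ← ↲  │
└─────────┴───────┴───────┘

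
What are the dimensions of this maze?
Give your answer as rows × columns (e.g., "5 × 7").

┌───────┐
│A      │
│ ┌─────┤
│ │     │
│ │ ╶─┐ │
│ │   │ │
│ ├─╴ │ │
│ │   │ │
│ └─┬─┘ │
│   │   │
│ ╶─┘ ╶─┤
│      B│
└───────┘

Counting the maze dimensions:
Rows (vertical): 6
Columns (horizontal): 4
Dimensions: 6 × 4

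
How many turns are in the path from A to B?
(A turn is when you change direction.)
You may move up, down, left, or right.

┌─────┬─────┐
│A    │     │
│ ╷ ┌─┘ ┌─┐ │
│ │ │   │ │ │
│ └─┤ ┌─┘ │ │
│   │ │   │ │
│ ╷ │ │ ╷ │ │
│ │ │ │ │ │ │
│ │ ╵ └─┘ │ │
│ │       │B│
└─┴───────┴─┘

Directions: down, down, right, down, down, right, up, up, up, right, up, right, right, down, down, down, down
Number of turns: 8

Solution:

┌─────┬─────┐
│A    │↱ → ↓│
│ ╷ ┌─┘ ┌─┐ │
│↓│ │↱ ↑│ │↓│
│ └─┤ ┌─┘ │ │
│↳ ↓│↑│   │↓│
│ ╷ │ │ ╷ │ │
│ │↓│↑│ │ │↓│
│ │ ╵ └─┘ │ │
│ │↳ ↑    │B│
└─┴───────┴─┘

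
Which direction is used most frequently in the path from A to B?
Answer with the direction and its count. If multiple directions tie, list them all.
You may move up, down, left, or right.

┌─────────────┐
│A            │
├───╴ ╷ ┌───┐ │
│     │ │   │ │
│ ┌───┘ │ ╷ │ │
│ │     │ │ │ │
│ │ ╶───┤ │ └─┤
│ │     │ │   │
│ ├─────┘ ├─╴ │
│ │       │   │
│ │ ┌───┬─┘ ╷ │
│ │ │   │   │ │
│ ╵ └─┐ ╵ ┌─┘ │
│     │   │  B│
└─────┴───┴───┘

Directions: right, right, down, left, left, down, down, down, down, down, right, up, up, right, right, right, up, up, up, right, down, down, right, down, down, down
Counts: {'right': 8, 'down': 11, 'left': 2, 'up': 5}
Most common: down (11 times)

Solution:

┌─────────────┐
│A → ↓        │
├───╴ ╷ ┌───┐ │
│↓ ← ↲│ │↱ ↓│ │
│ ┌───┘ │ ╷ │ │
│↓│     │↑│↓│ │
│ │ ╶───┤ │ └─┤
│↓│     │↑│↳ ↓│
│ ├─────┘ ├─╴ │
│↓│↱ → → ↑│  ↓│
│ │ ┌───┬─┘ ╷ │
│↓│↑│   │   │↓│
│ ╵ └─┐ ╵ ┌─┘ │
│↳ ↑  │   │  B│
└─────┴───┴───┘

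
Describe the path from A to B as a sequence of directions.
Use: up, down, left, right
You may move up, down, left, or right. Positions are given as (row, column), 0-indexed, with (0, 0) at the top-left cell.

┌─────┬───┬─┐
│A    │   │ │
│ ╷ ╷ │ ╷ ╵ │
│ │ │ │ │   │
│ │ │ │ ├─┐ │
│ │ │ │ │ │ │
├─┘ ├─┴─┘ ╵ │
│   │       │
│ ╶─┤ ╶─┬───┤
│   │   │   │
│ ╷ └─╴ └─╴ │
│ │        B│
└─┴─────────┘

Finding the path and converting it to directions:
Path through cells: (0,0) → (0,1) → (1,1) → (2,1) → (3,1) → (3,0) → (4,0) → (4,1) → (5,1) → (5,2) → (5,3) → (5,4) → (5,5)
Directions: right, down, down, down, left, down, right, down, right, right, right, right

Solution:

┌─────┬───┬─┐
│A ↓  │   │ │
│ ╷ ╷ │ ╷ ╵ │
│ │↓│ │ │   │
│ │ │ │ ├─┐ │
│ │↓│ │ │ │ │
├─┘ ├─┴─┘ ╵ │
│↓ ↲│       │
│ ╶─┤ ╶─┬───┤
│↳ ↓│   │   │
│ ╷ └─╴ └─╴ │
│ │↳ → → → B│
└─┴─────────┘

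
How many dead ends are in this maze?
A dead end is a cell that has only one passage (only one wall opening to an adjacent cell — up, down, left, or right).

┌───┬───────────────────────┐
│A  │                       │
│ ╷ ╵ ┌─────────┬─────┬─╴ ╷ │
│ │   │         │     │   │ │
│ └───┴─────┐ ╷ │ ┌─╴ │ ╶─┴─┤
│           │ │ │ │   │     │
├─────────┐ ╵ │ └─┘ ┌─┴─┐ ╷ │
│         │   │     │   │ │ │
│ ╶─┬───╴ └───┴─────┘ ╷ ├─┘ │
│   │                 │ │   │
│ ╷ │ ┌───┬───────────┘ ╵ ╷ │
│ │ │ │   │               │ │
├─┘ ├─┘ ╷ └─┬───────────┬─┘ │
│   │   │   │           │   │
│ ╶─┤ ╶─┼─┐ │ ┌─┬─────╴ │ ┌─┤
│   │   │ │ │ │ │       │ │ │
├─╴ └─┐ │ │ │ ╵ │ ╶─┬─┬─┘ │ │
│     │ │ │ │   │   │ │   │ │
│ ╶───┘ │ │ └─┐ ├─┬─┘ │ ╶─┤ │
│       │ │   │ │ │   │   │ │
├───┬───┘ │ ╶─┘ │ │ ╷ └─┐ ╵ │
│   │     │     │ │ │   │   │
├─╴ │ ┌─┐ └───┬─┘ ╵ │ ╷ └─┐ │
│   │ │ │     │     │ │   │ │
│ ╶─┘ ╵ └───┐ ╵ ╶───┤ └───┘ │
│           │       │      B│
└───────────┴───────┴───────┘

Checking each cell for number of passages:

Dead ends found at positions:
  (1, 3)
  (1, 13)
  (2, 8)
  (3, 12)
  (5, 0)
  (5, 2)
  (5, 5)
  (7, 4)
  (7, 7)
  (7, 13)
  (8, 2)
  (8, 9)
  (8, 10)
  (9, 6)
  (9, 8)
  (10, 0)
  (11, 3)
  (11, 12)
  (12, 5)
  (12, 9)
Total dead ends: 20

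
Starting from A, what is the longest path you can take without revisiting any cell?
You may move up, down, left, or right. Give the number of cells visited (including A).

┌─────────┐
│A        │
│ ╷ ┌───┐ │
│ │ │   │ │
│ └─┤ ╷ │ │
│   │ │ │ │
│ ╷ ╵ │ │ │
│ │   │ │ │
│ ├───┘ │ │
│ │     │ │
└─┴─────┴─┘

Finding longest simple path using DFS:
Start: (0, 0)
Longest path visits 14 cells
Path: A → down → down → right → down → right → up → up → right → down → down → down → left → left

Solution:

┌─────────┐
│A        │
│ ╷ ┌───┐ │
│↓│ │↱ ↓│ │
│ └─┤ ╷ │ │
│↳ ↓│↑│↓│ │
│ ╷ ╵ │ │ │
│ │↳ ↑│↓│ │
│ ├───┘ │ │
│ │B ← ↲│ │
└─┴─────┴─┘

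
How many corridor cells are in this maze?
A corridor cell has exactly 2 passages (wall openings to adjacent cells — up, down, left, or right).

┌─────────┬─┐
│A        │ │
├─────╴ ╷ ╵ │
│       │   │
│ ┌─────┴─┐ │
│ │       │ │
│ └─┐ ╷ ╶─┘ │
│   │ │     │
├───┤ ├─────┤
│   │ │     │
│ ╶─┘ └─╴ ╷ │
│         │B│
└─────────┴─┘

Counting cells with exactly 2 passages:
Total corridor cells: 22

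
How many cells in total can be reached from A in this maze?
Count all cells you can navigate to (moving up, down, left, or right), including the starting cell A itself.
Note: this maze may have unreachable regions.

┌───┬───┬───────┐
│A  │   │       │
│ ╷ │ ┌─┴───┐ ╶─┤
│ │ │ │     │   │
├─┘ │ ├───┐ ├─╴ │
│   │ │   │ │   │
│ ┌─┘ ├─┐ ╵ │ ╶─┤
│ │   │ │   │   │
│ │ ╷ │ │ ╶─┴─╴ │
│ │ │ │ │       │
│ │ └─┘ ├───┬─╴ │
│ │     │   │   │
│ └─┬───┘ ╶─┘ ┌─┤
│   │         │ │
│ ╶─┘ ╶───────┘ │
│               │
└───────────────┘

Using BFS/flood-fill to find all reachable cells from A:
Maze size: 8 × 8 = 64 total cells
13 cell(s) are walled off and cannot be reached from A.
Reachable cells: 51

Reachable region (· marks reachable cells):

┌───┬───┬───────┐
│A ·│   │· · · ·│
│ ╷ │ ┌─┴───┐ ╶─┤
│·│·│ │· · ·│· ·│
├─┘ │ ├───┐ ├─╴ │
│· ·│ │· ·│·│· ·│
│ ┌─┘ ├─┐ ╵ │ ╶─┤
│·│   │ │· ·│· ·│
│ │ ╷ │ │ ╶─┴─╴ │
│·│ │ │ │· · · ·│
│ │ └─┘ ├───┬─╴ │
│·│     │· ·│· ·│
│ └─┬───┘ ╶─┘ ┌─┤
│· ·│· · · · ·│·│
│ ╶─┘ ╶───────┘ │
│· · · · · · · ·│
└───────────────┘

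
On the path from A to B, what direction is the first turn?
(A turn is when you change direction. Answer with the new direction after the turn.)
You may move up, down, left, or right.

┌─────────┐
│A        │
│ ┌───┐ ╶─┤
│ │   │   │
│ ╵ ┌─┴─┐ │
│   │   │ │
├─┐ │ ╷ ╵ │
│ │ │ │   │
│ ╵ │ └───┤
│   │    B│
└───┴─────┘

Directions: right, right, right, down, right, down, down, left, up, left, down, down, right, right
First turn direction: down

Solution:

┌─────────┐
│A → → ↓  │
│ ┌───┐ ╶─┤
│ │   │↳ ↓│
│ ╵ ┌─┴─┐ │
│   │↓ ↰│↓│
├─┐ │ ╷ ╵ │
│ │ │↓│↑ ↲│
│ ╵ │ └───┤
│   │↳ → B│
└───┴─────┘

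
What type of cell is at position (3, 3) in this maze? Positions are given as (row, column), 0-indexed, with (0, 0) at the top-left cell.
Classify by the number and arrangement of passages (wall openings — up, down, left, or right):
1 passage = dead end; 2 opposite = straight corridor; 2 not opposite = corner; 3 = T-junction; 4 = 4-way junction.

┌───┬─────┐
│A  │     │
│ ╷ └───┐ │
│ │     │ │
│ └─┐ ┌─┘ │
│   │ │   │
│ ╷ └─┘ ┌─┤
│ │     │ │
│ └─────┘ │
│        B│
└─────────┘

Checking cell at (3, 3):
Number of passages: 2
Cell type: corner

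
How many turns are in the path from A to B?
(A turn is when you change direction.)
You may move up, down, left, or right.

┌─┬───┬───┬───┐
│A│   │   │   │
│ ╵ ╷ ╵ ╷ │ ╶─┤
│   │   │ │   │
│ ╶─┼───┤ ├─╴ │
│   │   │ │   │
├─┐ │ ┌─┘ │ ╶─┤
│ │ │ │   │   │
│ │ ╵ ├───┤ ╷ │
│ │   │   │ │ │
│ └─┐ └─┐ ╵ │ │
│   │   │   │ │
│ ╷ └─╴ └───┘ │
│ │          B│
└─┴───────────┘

Directions: down, down, right, down, down, right, down, right, down, right, right, right
Number of turns: 7

Solution:

┌─┬───┬───┬───┐
│A│   │   │   │
│ ╵ ╷ ╵ ╷ │ ╶─┤
│↓  │   │ │   │
│ ╶─┼───┤ ├─╴ │
│↳ ↓│   │ │   │
├─┐ │ ┌─┘ │ ╶─┤
│ │↓│ │   │   │
│ │ ╵ ├───┤ ╷ │
│ │↳ ↓│   │ │ │
│ └─┐ └─┐ ╵ │ │
│   │↳ ↓│   │ │
│ ╷ └─╴ └───┘ │
│ │    ↳ → → B│
└─┴───────────┘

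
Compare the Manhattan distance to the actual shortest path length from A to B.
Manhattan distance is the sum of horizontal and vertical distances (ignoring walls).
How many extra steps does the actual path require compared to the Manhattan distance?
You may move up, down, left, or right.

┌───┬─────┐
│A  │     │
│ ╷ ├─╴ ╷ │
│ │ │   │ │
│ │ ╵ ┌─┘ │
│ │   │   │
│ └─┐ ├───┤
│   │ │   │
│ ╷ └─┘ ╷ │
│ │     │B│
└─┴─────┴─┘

Manhattan distance: |4 - 0| + |4 - 0| = 8
Actual path length: 10
Extra steps: 10 - 8 = 2

Solution:

┌───┬─────┐
│A  │     │
│ ╷ ├─╴ ╷ │
│↓│ │   │ │
│ │ ╵ ┌─┘ │
│↓│   │   │
│ └─┐ ├───┤
│↳ ↓│ │↱ ↓│
│ ╷ └─┘ ╷ │
│ │↳ → ↑│B│
└─┴─────┴─┘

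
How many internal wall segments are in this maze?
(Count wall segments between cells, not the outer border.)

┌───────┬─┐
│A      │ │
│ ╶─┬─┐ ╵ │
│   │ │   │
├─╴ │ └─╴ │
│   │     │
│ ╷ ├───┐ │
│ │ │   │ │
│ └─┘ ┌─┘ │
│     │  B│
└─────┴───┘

Counting internal wall segments:
Total internal walls: 16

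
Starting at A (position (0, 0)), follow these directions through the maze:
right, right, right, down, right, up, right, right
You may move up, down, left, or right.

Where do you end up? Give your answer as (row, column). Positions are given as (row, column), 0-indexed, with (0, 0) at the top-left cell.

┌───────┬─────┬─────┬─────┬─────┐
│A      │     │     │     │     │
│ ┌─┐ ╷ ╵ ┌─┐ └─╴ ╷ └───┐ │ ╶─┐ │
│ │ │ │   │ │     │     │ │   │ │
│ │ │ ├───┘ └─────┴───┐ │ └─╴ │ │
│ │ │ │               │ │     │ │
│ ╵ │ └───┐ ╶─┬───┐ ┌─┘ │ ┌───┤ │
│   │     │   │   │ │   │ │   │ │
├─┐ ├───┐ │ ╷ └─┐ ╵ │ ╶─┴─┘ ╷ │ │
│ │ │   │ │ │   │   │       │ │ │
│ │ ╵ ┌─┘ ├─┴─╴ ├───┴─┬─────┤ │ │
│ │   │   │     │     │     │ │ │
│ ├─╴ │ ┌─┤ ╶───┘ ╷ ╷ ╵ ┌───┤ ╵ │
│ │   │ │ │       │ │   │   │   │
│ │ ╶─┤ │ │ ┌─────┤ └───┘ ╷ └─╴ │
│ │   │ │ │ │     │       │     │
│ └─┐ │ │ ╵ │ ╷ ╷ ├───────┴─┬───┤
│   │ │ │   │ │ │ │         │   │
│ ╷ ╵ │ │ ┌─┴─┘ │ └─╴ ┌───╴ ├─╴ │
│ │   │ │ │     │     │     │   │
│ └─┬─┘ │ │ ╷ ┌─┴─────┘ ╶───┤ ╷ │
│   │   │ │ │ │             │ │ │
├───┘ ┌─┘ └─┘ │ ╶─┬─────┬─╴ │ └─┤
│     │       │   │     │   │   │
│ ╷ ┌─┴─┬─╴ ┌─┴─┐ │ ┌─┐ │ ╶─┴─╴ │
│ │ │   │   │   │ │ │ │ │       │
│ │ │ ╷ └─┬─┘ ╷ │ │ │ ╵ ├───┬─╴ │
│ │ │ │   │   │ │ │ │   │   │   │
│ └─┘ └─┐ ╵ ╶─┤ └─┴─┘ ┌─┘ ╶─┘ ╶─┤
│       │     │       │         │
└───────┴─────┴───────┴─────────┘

Following directions step by step:
Start: (0, 0)
  right: (0, 0) → (0, 1)
  right: (0, 1) → (0, 2)
  right: (0, 2) → (0, 3)
  down: (0, 3) → (1, 3)
  right: (1, 3) → (1, 4)
  up: (1, 4) → (0, 4)
  right: (0, 4) → (0, 5)
  right: (0, 5) → (0, 6)
Final position: (0, 6)

Path taken:

┌───────┬─────┬─────┬─────┬─────┐
│A → → ↓│↱ → B│     │     │     │
│ ┌─┐ ╷ ╵ ┌─┐ └─╴ ╷ └───┐ │ ╶─┐ │
│ │ │ │↳ ↑│ │     │     │ │   │ │
│ │ │ ├───┘ └─────┴───┐ │ └─╴ │ │
│ │ │ │               │ │     │ │
│ ╵ │ └───┐ ╶─┬───┐ ┌─┘ │ ┌───┤ │
│   │     │   │   │ │   │ │   │ │
├─┐ ├───┐ │ ╷ └─┐ ╵ │ ╶─┴─┘ ╷ │ │
│ │ │   │ │ │   │   │       │ │ │
│ │ ╵ ┌─┘ ├─┴─╴ ├───┴─┬─────┤ │ │
│ │   │   │     │     │     │ │ │
│ ├─╴ │ ┌─┤ ╶───┘ ╷ ╷ ╵ ┌───┤ ╵ │
│ │   │ │ │       │ │   │   │   │
│ │ ╶─┤ │ │ ┌─────┤ └───┘ ╷ └─╴ │
│ │   │ │ │ │     │       │     │
│ └─┐ │ │ ╵ │ ╷ ╷ ├───────┴─┬───┤
│   │ │ │   │ │ │ │         │   │
│ ╷ ╵ │ │ ┌─┴─┘ │ └─╴ ┌───╴ ├─╴ │
│ │   │ │ │     │     │     │   │
│ └─┬─┘ │ │ ╷ ┌─┴─────┘ ╶───┤ ╷ │
│   │   │ │ │ │             │ │ │
├───┘ ┌─┘ └─┘ │ ╶─┬─────┬─╴ │ └─┤
│     │       │   │     │   │   │
│ ╷ ┌─┴─┬─╴ ┌─┴─┐ │ ┌─┐ │ ╶─┴─╴ │
│ │ │   │   │   │ │ │ │ │       │
│ │ │ ╷ └─┬─┘ ╷ │ │ │ ╵ ├───┬─╴ │
│ │ │ │   │   │ │ │ │   │   │   │
│ └─┘ └─┐ ╵ ╶─┤ └─┴─┘ ┌─┘ ╶─┘ ╶─┤
│       │     │       │         │
└───────┴─────┴───────┴─────────┘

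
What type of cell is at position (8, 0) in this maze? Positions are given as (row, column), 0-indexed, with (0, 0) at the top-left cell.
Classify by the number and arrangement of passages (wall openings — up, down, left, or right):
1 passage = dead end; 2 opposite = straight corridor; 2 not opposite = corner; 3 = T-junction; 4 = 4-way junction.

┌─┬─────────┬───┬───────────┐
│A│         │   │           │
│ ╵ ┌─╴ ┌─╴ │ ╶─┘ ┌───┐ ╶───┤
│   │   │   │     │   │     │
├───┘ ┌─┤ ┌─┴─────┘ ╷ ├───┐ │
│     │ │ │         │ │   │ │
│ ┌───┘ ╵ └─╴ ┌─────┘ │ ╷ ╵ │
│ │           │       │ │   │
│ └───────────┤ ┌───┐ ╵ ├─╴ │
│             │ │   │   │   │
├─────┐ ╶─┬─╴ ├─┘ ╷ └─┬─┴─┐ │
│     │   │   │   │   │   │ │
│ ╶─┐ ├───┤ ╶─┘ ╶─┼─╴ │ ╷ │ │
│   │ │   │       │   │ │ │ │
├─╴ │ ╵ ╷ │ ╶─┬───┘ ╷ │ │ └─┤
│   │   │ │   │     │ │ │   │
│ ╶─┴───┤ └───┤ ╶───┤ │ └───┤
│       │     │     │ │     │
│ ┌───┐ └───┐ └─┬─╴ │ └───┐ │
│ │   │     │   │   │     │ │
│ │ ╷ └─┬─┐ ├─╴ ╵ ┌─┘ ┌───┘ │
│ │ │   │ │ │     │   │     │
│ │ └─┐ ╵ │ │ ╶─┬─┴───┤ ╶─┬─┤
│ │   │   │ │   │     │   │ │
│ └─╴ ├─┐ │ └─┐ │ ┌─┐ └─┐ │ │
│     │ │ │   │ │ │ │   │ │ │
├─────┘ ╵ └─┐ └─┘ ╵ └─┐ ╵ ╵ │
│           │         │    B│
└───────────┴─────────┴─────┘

Checking cell at (8, 0):
Number of passages: 3
Cell type: T-junction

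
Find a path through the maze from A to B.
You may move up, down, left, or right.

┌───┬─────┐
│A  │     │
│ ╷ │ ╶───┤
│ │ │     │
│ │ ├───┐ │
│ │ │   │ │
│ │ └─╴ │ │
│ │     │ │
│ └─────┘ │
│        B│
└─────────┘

Finding the shortest path through the maze:
Path length: 8 steps
Directions: down → down → down → down → right → right → right → right

Solution:

┌───┬─────┐
│A  │     │
│ ╷ │ ╶───┤
│↓│ │     │
│ │ ├───┐ │
│↓│ │   │ │
│ │ └─╴ │ │
│↓│     │ │
│ └─────┘ │
│↳ → → → B│
└─────────┘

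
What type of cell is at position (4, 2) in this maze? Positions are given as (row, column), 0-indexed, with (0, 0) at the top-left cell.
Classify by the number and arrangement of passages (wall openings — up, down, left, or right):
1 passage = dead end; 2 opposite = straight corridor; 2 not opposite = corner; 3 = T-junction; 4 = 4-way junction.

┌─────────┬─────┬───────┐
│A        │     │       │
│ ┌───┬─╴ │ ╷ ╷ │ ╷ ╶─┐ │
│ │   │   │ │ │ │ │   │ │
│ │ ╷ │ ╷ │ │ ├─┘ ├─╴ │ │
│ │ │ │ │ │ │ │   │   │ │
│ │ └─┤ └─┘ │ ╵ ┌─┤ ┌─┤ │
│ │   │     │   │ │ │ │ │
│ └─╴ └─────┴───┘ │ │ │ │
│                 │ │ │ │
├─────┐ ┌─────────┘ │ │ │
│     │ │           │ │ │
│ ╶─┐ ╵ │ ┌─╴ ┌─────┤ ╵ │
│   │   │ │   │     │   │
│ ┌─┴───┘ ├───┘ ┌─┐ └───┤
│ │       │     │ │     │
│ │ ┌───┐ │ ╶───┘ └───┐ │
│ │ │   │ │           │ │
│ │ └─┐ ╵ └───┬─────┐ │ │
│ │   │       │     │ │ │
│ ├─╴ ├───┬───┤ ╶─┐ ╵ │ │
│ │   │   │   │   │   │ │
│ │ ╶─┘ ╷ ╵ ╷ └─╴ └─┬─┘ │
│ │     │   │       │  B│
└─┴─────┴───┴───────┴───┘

Checking cell at (4, 2):
Number of passages: 3
Cell type: T-junction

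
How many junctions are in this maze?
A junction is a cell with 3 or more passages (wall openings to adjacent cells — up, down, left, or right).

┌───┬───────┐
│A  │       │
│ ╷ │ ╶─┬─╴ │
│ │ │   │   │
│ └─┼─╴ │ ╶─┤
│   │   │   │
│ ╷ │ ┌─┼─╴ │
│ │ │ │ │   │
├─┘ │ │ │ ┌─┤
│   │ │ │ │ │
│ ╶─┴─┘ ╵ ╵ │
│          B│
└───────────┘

Checking each cell for number of passages:

Junctions found (3+ passages):
  (2, 0): 3 passages
  (5, 3): 3 passages
  (5, 4): 3 passages
Total junctions: 3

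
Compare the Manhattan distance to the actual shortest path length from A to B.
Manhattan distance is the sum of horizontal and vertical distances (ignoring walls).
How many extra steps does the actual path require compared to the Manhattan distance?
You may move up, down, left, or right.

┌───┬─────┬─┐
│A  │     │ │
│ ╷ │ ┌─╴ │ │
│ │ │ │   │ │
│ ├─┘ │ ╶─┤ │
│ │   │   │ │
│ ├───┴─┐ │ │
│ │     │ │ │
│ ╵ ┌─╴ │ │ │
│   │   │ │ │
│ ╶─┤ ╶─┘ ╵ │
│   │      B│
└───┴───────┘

Manhattan distance: |5 - 0| + |5 - 0| = 10
Actual path length: 14
Extra steps: 14 - 10 = 4

Solution:

┌───┬─────┬─┐
│A  │     │ │
│ ╷ │ ┌─╴ │ │
│↓│ │ │   │ │
│ ├─┘ │ ╶─┤ │
│↓│   │   │ │
│ ├───┴─┐ │ │
│↓│↱ → ↓│ │ │
│ ╵ ┌─╴ │ │ │
│↳ ↑│↓ ↲│ │ │
│ ╶─┤ ╶─┘ ╵ │
│   │↳ → → B│
└───┴───────┘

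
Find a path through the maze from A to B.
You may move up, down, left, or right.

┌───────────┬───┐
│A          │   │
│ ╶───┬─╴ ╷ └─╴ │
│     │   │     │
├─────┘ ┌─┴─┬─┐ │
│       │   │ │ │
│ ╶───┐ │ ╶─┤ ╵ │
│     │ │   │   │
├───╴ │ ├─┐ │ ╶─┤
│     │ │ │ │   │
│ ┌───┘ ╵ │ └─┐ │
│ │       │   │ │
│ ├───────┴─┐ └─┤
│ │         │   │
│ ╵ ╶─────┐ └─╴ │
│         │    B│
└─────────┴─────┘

Finding the shortest path through the maze:
Path length: 28 steps
Directions: right → right → right → right → down → left → down → left → left → left → down → right → right → down → left → left → down → down → down → right → up → right → right → right → right → down → right → right

Solution:

┌───────────┬───┐
│A → → → ↓  │   │
│ ╶───┬─╴ ╷ └─╴ │
│     │↓ ↲│     │
├─────┘ ┌─┴─┬─┐ │
│↓ ← ← ↲│   │ │ │
│ ╶───┐ │ ╶─┤ ╵ │
│↳ → ↓│ │   │   │
├───╴ │ ├─┐ │ ╶─┤
│↓ ← ↲│ │ │ │   │
│ ┌───┘ ╵ │ └─┐ │
│↓│       │   │ │
│ ├───────┴─┐ └─┤
│↓│↱ → → → ↓│   │
│ ╵ ╶─────┐ └─╴ │
│↳ ↑      │↳ → B│
└─────────┴─────┘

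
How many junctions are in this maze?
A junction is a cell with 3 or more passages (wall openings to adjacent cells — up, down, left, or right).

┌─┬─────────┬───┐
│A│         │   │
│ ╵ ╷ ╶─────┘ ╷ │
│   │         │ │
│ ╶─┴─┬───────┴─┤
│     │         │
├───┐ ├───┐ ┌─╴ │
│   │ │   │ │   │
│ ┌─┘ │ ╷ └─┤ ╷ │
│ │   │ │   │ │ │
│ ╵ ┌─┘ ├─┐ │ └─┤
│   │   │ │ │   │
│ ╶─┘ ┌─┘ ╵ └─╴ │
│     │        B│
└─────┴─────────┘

Checking each cell for number of passages:

Junctions found (3+ passages):
  (0, 2): 3 passages
  (1, 0): 3 passages
  (2, 5): 3 passages
  (3, 7): 3 passages
  (5, 0): 3 passages
  (6, 4): 3 passages
  (6, 5): 3 passages
Total junctions: 7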